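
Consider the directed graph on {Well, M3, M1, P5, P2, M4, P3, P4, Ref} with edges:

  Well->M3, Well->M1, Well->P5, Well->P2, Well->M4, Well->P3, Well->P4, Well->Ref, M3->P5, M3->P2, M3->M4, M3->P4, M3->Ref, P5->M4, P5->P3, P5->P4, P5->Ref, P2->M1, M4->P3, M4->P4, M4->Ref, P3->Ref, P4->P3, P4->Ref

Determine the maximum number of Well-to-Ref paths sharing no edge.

Assign every edge capacity 1; by Menger, the answer equals the max flow.
Path Well→Ref (+1); total 1.
Path Well→M3→Ref (+1); total 2.
Path Well→P5→Ref (+1); total 3.
Path Well→M4→Ref (+1); total 4.
Path Well→P3→Ref (+1); total 5.
Path Well→P4→Ref (+1); total 6.
No residual Well→Ref path; max flow = 6.
Certifying cut of size 6: {Well→M3, Well→M4, Well→P3, Well→P4, Well→P5, Well→Ref}.

6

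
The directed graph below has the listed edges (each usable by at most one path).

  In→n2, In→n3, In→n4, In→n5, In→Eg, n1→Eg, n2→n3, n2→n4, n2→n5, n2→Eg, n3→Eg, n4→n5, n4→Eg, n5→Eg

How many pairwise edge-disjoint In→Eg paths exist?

Assign every edge capacity 1; by Menger, the answer equals the max flow.
Path In→Eg (+1); total 1.
Path In→n2→Eg (+1); total 2.
Path In→n3→Eg (+1); total 3.
Path In→n4→Eg (+1); total 4.
Path In→n5→Eg (+1); total 5.
No residual In→Eg path; max flow = 5.
Certifying cut of size 5: {In→Eg, In→n2, In→n3, In→n4, In→n5}.

5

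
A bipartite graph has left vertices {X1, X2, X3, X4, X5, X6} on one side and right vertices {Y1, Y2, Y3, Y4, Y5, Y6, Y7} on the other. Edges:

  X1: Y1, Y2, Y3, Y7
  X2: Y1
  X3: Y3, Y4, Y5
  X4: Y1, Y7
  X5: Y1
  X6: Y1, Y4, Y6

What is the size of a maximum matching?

Unit-capacity flow: source→left, listed edges, right→sink; max matching = max flow.
Augmenting path X1→Y1 (+1); matched 1.
Augmenting path X3→Y3 (+1); matched 2.
Augmenting path X4→Y7 (+1); matched 3.
Augmenting path X6→Y4 (+1); matched 4.
Augmenting path X2→Y1→X1→Y2 (+1); matched 5.
No augmenting path remains; maximum matching = 5.
König certificate: {X1, X3, X4, X6, Y1} is a vertex cover of size 5 (every listed pair touches it), so no matching can be larger.

5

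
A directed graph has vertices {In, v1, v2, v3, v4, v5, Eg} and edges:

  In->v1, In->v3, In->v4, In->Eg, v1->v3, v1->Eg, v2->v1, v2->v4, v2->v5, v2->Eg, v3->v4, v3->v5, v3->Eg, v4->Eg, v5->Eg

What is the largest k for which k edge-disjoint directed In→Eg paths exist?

4

Assign every edge capacity 1; by Menger, the answer equals the max flow.
Path In→Eg (+1); total 1.
Path In→v1→Eg (+1); total 2.
Path In→v3→Eg (+1); total 3.
Path In→v4→Eg (+1); total 4.
No residual In→Eg path; max flow = 4.
Certifying cut of size 4: {In→Eg, In→v1, In→v3, In→v4}.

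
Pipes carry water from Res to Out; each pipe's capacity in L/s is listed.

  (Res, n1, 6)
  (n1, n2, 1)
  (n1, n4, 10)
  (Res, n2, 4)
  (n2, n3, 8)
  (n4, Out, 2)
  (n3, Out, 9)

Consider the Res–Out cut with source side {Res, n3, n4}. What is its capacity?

Edges leaving {Res, n3, n4}: Res→n1 (6), Res→n2 (4), n3→Out (9), n4→Out (2).
Cut capacity = 6 + 4 + 9 + 2 = 21.

21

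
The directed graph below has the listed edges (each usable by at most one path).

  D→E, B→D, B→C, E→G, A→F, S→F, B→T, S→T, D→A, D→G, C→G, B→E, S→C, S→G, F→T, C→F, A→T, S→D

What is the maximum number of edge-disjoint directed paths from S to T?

3

Assign every edge capacity 1; by Menger, the answer equals the max flow.
Path S→T (+1); total 1.
Path S→F→T (+1); total 2.
Path S→D→A→T (+1); total 3.
No residual S→T path; max flow = 3.
Certifying cut of size 3: {F→T, S→D, S→T}.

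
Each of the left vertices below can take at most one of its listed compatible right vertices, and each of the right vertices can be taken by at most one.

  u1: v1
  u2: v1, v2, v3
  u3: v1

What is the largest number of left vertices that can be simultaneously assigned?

Unit-capacity flow: source→left, listed edges, right→sink; max matching = max flow.
Augmenting path u1→v1 (+1); matched 1.
Augmenting path u2→v2 (+1); matched 2.
No augmenting path remains; maximum matching = 2.
König certificate: {u2, v1} is a vertex cover of size 2 (every listed pair touches it), so no matching can be larger.

2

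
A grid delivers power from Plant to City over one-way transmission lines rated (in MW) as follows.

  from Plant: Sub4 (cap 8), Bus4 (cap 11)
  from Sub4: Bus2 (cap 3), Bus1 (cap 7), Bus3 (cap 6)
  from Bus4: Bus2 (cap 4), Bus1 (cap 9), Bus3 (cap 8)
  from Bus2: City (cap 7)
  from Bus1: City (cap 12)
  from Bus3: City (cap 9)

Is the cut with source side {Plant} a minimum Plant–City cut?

Yes — it is a minimum cut (capacity 19).

Given cut capacity: 8 + 11 = 19.
Augment Plant→Sub4→Bus2→City: bottleneck 3, flow now 3.
Augment Plant→Sub4→Bus1→City: bottleneck 5, flow now 8.
Augment Plant→Bus4→Bus2→City: bottleneck 4, flow now 12.
Augment Plant→Bus4→Bus1→City: bottleneck 7, flow now 19.
No augmenting path remains; maximum flow = 19.
Cut capacity 19 equals the max flow, so it is a minimum cut.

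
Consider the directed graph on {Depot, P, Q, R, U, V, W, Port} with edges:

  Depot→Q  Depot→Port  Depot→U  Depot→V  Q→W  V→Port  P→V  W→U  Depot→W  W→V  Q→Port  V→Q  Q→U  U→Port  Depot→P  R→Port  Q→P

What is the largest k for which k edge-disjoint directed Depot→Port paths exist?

4

Assign every edge capacity 1; by Menger, the answer equals the max flow.
Path Depot→Port (+1); total 1.
Path Depot→Q→Port (+1); total 2.
Path Depot→U→Port (+1); total 3.
Path Depot→V→Port (+1); total 4.
No residual Depot→Port path; max flow = 4.
Certifying cut of size 4: {Depot→Port, Q→Port, U→Port, V→Port}.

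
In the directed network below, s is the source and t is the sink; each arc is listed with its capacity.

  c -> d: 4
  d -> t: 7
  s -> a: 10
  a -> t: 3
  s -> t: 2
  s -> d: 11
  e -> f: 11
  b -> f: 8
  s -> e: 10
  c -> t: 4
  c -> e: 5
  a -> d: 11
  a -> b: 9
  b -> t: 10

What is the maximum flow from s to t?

19

Augment s→t: bottleneck 2, flow now 2.
Augment s→a→t: bottleneck 3, flow now 5.
Augment s→d→t: bottleneck 7, flow now 12.
Augment s→a→b→t: bottleneck 7, flow now 19.
No augmenting path remains; maximum flow = 19.
In the residual graph, reachable from s: {s, d, e, f}.
Min-cut edges: s→a (10), s→t (2), d→t (7); capacity 10 + 2 + 7 = 19.
This cut is saturated, so no flow can exceed 19.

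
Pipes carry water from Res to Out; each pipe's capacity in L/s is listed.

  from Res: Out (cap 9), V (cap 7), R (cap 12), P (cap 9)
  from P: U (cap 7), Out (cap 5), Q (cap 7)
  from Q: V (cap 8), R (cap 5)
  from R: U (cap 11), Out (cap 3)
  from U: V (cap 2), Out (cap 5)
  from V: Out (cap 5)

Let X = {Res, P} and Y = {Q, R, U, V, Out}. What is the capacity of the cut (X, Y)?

47

Edges leaving {Res, P}: Res→R (12), Res→V (7), Res→Out (9), P→Q (7), P→U (7), P→Out (5).
Cut capacity = 12 + 7 + 9 + 7 + 7 + 5 = 47.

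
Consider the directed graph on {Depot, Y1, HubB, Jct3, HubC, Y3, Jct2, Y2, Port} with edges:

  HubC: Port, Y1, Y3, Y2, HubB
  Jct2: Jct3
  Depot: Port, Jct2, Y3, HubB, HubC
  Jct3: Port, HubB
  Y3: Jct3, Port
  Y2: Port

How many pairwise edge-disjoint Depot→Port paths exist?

4

Assign every edge capacity 1; by Menger, the answer equals the max flow.
Path Depot→Port (+1); total 1.
Path Depot→HubC→Port (+1); total 2.
Path Depot→Y3→Port (+1); total 3.
Path Depot→Jct2→Jct3→Port (+1); total 4.
No residual Depot→Port path; max flow = 4.
Certifying cut of size 4: {Depot→HubC, Depot→Jct2, Depot→Port, Depot→Y3}.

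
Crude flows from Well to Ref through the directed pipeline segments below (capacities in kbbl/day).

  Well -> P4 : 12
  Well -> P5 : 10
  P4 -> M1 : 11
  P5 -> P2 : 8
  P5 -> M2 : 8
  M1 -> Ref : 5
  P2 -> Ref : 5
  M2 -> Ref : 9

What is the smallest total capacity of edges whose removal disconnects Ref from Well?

15

Augment Well→P4→M1→Ref: bottleneck 5, flow now 5.
Augment Well→P5→P2→Ref: bottleneck 5, flow now 10.
Augment Well→P5→M2→Ref: bottleneck 5, flow now 15.
No augmenting path remains; maximum flow = 15.
By max-flow min-cut, the minimum cut capacity equals the max flow.
In the residual graph, reachable from Well: {Well, P4, M1}.
Min-cut edges: Well→P5 (10), M1→Ref (5); capacity 10 + 5 = 15.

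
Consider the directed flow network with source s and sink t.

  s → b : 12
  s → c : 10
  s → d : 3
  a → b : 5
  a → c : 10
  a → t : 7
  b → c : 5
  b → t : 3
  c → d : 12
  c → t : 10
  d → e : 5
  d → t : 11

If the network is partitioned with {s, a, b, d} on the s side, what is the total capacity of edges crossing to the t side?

Edges leaving {s, a, b, d}: s→c (10), a→c (10), a→t (7), b→c (5), b→t (3), d→e (5), d→t (11).
Cut capacity = 10 + 10 + 7 + 5 + 3 + 5 + 11 = 51.

51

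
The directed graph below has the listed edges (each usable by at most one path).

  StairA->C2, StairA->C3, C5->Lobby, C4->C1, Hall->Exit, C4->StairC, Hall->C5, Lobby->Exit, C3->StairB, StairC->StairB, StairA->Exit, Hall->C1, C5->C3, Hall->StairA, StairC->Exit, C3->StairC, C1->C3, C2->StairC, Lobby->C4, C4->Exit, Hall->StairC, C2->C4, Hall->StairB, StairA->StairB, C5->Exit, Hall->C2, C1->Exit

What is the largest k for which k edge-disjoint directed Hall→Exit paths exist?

Assign every edge capacity 1; by Menger, the answer equals the max flow.
Path Hall→Exit (+1); total 1.
Path Hall→StairA→Exit (+1); total 2.
Path Hall→StairC→Exit (+1); total 3.
Path Hall→C5→Exit (+1); total 4.
Path Hall→C1→Exit (+1); total 5.
Path Hall→C2→C4→Exit (+1); total 6.
No residual Hall→Exit path; max flow = 6.
Certifying cut of size 6: {Hall→C1, Hall→C2, Hall→C5, Hall→Exit, Hall→StairA, Hall→StairC}.

6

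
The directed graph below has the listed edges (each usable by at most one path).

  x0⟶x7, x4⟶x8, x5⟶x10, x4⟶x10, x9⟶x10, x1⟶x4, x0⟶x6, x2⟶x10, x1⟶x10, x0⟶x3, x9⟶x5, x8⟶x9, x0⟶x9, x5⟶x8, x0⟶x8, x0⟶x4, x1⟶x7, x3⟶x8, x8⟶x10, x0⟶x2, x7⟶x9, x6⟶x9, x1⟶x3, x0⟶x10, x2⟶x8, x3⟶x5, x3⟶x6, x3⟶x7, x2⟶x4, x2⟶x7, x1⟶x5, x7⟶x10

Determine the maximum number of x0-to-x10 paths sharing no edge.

Assign every edge capacity 1; by Menger, the answer equals the max flow.
Path x0→x10 (+1); total 1.
Path x0→x2→x10 (+1); total 2.
Path x0→x4→x10 (+1); total 3.
Path x0→x7→x10 (+1); total 4.
Path x0→x8→x10 (+1); total 5.
Path x0→x9→x10 (+1); total 6.
Path x0→x3→x5→x10 (+1); total 7.
No residual x0→x10 path; max flow = 7.
Certifying cut of size 7: {x0→x10, x0→x2, x0→x4, x5→x10, x7→x10, x8→x10, x9→x10}.

7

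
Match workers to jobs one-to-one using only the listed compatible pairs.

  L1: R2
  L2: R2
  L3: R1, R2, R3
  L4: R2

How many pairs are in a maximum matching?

Unit-capacity flow: source→left, listed edges, right→sink; max matching = max flow.
Augmenting path L1→R2 (+1); matched 1.
Augmenting path L3→R1 (+1); matched 2.
No augmenting path remains; maximum matching = 2.
König certificate: {L3, R2} is a vertex cover of size 2 (every listed pair touches it), so no matching can be larger.

2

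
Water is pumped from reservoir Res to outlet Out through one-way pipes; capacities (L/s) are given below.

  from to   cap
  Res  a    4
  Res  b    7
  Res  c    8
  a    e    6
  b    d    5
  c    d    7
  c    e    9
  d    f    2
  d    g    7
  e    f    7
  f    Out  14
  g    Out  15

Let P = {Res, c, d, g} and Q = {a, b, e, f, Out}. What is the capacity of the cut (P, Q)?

Edges leaving {Res, c, d, g}: Res→a (4), Res→b (7), c→e (9), d→f (2), g→Out (15).
Cut capacity = 4 + 7 + 9 + 2 + 15 = 37.

37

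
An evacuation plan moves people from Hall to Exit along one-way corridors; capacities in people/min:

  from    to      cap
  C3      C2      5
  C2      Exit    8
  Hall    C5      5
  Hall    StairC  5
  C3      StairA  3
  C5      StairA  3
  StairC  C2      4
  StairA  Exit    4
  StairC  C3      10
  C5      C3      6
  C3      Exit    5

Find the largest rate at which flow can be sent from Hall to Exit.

10

Augment Hall→StairC→C2→Exit: bottleneck 4, flow now 4.
Augment Hall→StairC→C3→Exit: bottleneck 1, flow now 5.
Augment Hall→C5→StairA→Exit: bottleneck 3, flow now 8.
Augment Hall→C5→C3→Exit: bottleneck 2, flow now 10.
No augmenting path remains; maximum flow = 10.
In the residual graph, reachable from Hall: {Hall}.
Min-cut edges: Hall→StairC (5), Hall→C5 (5); capacity 5 + 5 = 10.
This cut is saturated, so no flow can exceed 10.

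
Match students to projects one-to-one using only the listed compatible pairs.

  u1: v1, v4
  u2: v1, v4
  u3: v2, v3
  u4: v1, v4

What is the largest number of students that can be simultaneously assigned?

3

Unit-capacity flow: source→left, listed edges, right→sink; max matching = max flow.
Augmenting path u1→v1 (+1); matched 1.
Augmenting path u2→v4 (+1); matched 2.
Augmenting path u3→v2 (+1); matched 3.
No augmenting path remains; maximum matching = 3.
König certificate: {u3, v1, v4} is a vertex cover of size 3 (every listed pair touches it), so no matching can be larger.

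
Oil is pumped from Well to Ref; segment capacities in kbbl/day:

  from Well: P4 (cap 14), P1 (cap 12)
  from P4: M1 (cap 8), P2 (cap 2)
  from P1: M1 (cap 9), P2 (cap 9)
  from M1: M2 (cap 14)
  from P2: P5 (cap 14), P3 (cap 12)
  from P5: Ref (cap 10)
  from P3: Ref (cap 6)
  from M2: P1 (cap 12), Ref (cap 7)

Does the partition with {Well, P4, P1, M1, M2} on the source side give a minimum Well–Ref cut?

Given cut capacity: 2 + 9 + 7 = 18.
Augment Well→P4→M1→M2→Ref: bottleneck 7, flow now 7.
Augment Well→P4→P2→P5→Ref: bottleneck 2, flow now 9.
Augment Well→P1→P2→P5→Ref: bottleneck 8, flow now 17.
Augment Well→P1→P2→P3→Ref: bottleneck 1, flow now 18.
No augmenting path remains; maximum flow = 18.
Cut capacity 18 equals the max flow, so it is a minimum cut.

Yes — it is a minimum cut (capacity 18).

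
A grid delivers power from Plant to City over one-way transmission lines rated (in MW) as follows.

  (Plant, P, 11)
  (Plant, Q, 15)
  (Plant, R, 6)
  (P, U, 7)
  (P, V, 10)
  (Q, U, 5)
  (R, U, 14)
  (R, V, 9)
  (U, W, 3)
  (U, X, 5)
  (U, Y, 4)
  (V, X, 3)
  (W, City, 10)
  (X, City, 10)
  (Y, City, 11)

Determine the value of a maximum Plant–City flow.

15

Augment Plant→P→U→W→City: bottleneck 3, flow now 3.
Augment Plant→P→U→X→City: bottleneck 4, flow now 7.
Augment Plant→P→V→X→City: bottleneck 3, flow now 10.
Augment Plant→Q→U→X→City: bottleneck 1, flow now 11.
Augment Plant→Q→U→Y→City: bottleneck 4, flow now 15.
No augmenting path remains; maximum flow = 15.
In the residual graph, reachable from Plant: {Plant, P, Q, R, U, V}.
Min-cut edges: U→W (3), U→X (5), U→Y (4), V→X (3); capacity 3 + 5 + 4 + 3 = 15.
This cut is saturated, so no flow can exceed 15.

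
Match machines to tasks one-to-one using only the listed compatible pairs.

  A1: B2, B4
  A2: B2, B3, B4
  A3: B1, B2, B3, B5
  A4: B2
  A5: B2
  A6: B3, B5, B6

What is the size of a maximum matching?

Unit-capacity flow: source→left, listed edges, right→sink; max matching = max flow.
Augmenting path A1→B2 (+1); matched 1.
Augmenting path A2→B3 (+1); matched 2.
Augmenting path A3→B1 (+1); matched 3.
Augmenting path A6→B5 (+1); matched 4.
Augmenting path A4→B2→A1→B4 (+1); matched 5.
No augmenting path remains; maximum matching = 5.
König certificate: {A1, A2, A3, A6, B2} is a vertex cover of size 5 (every listed pair touches it), so no matching can be larger.

5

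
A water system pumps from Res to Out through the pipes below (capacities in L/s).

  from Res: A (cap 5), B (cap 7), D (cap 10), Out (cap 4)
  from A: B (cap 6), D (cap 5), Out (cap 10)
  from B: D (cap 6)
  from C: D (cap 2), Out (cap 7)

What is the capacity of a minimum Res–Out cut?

Augment Res→Out: bottleneck 4, flow now 4.
Augment Res→A→Out: bottleneck 5, flow now 9.
No augmenting path remains; maximum flow = 9.
By max-flow min-cut, the minimum cut capacity equals the max flow.
In the residual graph, reachable from Res: {Res, B, D}.
Min-cut edges: Res→A (5), Res→Out (4); capacity 5 + 4 = 9.

9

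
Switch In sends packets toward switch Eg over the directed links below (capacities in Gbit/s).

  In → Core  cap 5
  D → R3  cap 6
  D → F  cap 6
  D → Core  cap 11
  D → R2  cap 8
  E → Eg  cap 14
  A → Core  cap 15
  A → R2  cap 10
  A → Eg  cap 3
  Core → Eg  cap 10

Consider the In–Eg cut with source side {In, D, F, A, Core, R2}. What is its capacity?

19

Edges leaving {In, D, F, A, Core, R2}: D→R3 (6), A→Eg (3), Core→Eg (10).
Cut capacity = 6 + 3 + 10 = 19.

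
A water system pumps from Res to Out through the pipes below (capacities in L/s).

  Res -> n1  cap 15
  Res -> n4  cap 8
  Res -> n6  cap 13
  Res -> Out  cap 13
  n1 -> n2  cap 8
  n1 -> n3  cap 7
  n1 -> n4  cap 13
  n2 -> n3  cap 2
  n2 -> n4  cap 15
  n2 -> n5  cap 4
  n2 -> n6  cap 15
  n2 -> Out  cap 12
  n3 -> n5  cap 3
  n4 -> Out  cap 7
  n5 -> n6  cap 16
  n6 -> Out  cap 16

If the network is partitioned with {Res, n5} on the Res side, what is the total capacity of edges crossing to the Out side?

65

Edges leaving {Res, n5}: Res→n1 (15), Res→n4 (8), Res→n6 (13), Res→Out (13), n5→n6 (16).
Cut capacity = 15 + 8 + 13 + 13 + 16 = 65.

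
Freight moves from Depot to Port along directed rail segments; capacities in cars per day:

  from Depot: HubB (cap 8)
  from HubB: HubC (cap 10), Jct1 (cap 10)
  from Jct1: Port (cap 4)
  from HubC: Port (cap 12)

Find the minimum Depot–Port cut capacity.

Augment Depot→HubB→Jct1→Port: bottleneck 4, flow now 4.
Augment Depot→HubB→HubC→Port: bottleneck 4, flow now 8.
No augmenting path remains; maximum flow = 8.
By max-flow min-cut, the minimum cut capacity equals the max flow.
In the residual graph, reachable from Depot: {Depot}.
Min-cut edges: Depot→HubB (8); capacity 8 = 8.

8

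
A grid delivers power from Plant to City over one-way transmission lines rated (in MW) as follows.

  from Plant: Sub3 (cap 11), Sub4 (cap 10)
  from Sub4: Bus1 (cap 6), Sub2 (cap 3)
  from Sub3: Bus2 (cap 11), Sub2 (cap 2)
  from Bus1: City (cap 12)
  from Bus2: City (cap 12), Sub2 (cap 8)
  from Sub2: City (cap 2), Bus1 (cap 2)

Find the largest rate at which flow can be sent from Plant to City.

20

Augment Plant→Sub4→Bus1→City: bottleneck 6, flow now 6.
Augment Plant→Sub4→Sub2→City: bottleneck 2, flow now 8.
Augment Plant→Sub3→Bus2→City: bottleneck 11, flow now 19.
Augment Plant→Sub4→Sub2→Bus1→City: bottleneck 1, flow now 20.
No augmenting path remains; maximum flow = 20.
In the residual graph, reachable from Plant: {Plant, Sub4}.
Min-cut edges: Plant→Sub3 (11), Sub4→Bus1 (6), Sub4→Sub2 (3); capacity 11 + 6 + 3 = 20.
This cut is saturated, so no flow can exceed 20.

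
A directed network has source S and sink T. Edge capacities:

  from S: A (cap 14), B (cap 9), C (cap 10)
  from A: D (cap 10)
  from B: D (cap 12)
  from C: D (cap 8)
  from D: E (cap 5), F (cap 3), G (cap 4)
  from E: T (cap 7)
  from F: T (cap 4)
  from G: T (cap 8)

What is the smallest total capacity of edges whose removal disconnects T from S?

Augment S→A→D→E→T: bottleneck 5, flow now 5.
Augment S→A→D→F→T: bottleneck 3, flow now 8.
Augment S→A→D→G→T: bottleneck 2, flow now 10.
Augment S→B→D→G→T: bottleneck 2, flow now 12.
No augmenting path remains; maximum flow = 12.
By max-flow min-cut, the minimum cut capacity equals the max flow.
In the residual graph, reachable from S: {S, A, B, C, D}.
Min-cut edges: D→E (5), D→F (3), D→G (4); capacity 5 + 3 + 4 = 12.

12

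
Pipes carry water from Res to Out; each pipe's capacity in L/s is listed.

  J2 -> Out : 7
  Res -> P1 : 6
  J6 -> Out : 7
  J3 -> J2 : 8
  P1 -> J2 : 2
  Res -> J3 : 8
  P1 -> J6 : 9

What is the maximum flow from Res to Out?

Augment Res→P1→J2→Out: bottleneck 2, flow now 2.
Augment Res→P1→J6→Out: bottleneck 4, flow now 6.
Augment Res→J3→J2→Out: bottleneck 5, flow now 11.
Augment Res→J3→J2→P1→J6→Out: bottleneck 2, flow now 13. (uses reverse residual edge)
No augmenting path remains; maximum flow = 13.
In the residual graph, reachable from Res: {Res, J3, J2}.
Min-cut edges: Res→P1 (6), J2→Out (7); capacity 6 + 7 = 13.
This cut is saturated, so no flow can exceed 13.

13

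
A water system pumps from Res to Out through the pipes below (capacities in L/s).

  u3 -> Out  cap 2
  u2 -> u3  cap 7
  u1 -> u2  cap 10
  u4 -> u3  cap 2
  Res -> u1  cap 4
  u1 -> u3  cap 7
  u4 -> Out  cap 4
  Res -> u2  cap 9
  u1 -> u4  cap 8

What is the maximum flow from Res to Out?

Augment Res→u1→u3→Out: bottleneck 2, flow now 2.
Augment Res→u1→u4→Out: bottleneck 2, flow now 4.
Augment Res→u2→u3→u1→u4→Out: bottleneck 2, flow now 6. (uses reverse residual edge)
No augmenting path remains; maximum flow = 6.
In the residual graph, reachable from Res: {Res, u2, u3}.
Min-cut edges: Res→u1 (4), u3→Out (2); capacity 4 + 2 = 6.
This cut is saturated, so no flow can exceed 6.

6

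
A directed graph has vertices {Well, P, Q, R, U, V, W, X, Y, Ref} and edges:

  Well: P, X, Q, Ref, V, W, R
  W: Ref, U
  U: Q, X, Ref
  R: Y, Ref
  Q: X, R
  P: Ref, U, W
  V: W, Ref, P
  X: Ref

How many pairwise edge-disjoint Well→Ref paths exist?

Assign every edge capacity 1; by Menger, the answer equals the max flow.
Path Well→Ref (+1); total 1.
Path Well→P→Ref (+1); total 2.
Path Well→R→Ref (+1); total 3.
Path Well→V→Ref (+1); total 4.
Path Well→W→Ref (+1); total 5.
Path Well→X→Ref (+1); total 6.
No residual Well→Ref path; max flow = 6.
Certifying cut of size 6: {R→Ref, Well→P, Well→Ref, Well→V, Well→W, X→Ref}.

6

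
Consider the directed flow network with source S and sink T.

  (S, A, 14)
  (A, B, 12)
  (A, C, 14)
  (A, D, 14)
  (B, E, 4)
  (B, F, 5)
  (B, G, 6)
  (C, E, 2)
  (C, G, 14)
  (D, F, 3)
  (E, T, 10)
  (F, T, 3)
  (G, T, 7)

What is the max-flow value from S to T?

Augment S→A→B→E→T: bottleneck 4, flow now 4.
Augment S→A→B→F→T: bottleneck 3, flow now 7.
Augment S→A→B→G→T: bottleneck 5, flow now 12.
Augment S→A→C→E→T: bottleneck 2, flow now 14.
No augmenting path remains; maximum flow = 14.
In the residual graph, reachable from S: {S}.
Min-cut edges: S→A (14); capacity 14 = 14.
This cut is saturated, so no flow can exceed 14.

14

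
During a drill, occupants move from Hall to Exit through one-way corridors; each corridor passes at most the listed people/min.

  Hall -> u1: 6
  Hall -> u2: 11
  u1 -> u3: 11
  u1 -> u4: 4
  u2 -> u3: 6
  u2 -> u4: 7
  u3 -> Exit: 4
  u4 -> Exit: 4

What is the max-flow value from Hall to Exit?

8

Augment Hall→u1→u3→Exit: bottleneck 4, flow now 4.
Augment Hall→u1→u4→Exit: bottleneck 2, flow now 6.
Augment Hall→u2→u4→Exit: bottleneck 2, flow now 8.
No augmenting path remains; maximum flow = 8.
In the residual graph, reachable from Hall: {Hall, u1, u2, u3, u4}.
Min-cut edges: u3→Exit (4), u4→Exit (4); capacity 4 + 4 = 8.
This cut is saturated, so no flow can exceed 8.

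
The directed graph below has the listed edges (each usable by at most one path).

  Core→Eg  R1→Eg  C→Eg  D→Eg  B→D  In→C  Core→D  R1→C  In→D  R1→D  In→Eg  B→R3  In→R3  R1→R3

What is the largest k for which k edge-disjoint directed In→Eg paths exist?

Assign every edge capacity 1; by Menger, the answer equals the max flow.
Path In→Eg (+1); total 1.
Path In→D→Eg (+1); total 2.
Path In→C→Eg (+1); total 3.
No residual In→Eg path; max flow = 3.
Certifying cut of size 3: {In→C, In→D, In→Eg}.

3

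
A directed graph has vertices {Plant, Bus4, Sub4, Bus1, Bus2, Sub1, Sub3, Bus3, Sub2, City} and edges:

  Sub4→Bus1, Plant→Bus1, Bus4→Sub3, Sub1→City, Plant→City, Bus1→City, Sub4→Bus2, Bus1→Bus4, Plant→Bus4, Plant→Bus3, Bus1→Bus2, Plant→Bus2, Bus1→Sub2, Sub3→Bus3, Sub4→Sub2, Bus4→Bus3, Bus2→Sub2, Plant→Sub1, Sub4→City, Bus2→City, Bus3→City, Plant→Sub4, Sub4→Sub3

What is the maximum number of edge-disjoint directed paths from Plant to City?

6

Assign every edge capacity 1; by Menger, the answer equals the max flow.
Path Plant→City (+1); total 1.
Path Plant→Sub4→City (+1); total 2.
Path Plant→Bus1→City (+1); total 3.
Path Plant→Bus2→City (+1); total 4.
Path Plant→Sub1→City (+1); total 5.
Path Plant→Bus3→City (+1); total 6.
No residual Plant→City path; max flow = 6.
Certifying cut of size 6: {Bus3→City, Plant→Bus1, Plant→Bus2, Plant→City, Plant→Sub1, Plant→Sub4}.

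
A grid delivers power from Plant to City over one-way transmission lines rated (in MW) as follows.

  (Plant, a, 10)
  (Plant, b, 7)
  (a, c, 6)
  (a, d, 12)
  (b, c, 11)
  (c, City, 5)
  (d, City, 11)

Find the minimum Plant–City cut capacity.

Augment Plant→a→c→City: bottleneck 5, flow now 5.
Augment Plant→a→d→City: bottleneck 5, flow now 10.
Augment Plant→b→c→a→d→City: bottleneck 5, flow now 15. (uses reverse residual edge)
No augmenting path remains; maximum flow = 15.
By max-flow min-cut, the minimum cut capacity equals the max flow.
In the residual graph, reachable from Plant: {Plant, b, c}.
Min-cut edges: Plant→a (10), c→City (5); capacity 10 + 5 = 15.

15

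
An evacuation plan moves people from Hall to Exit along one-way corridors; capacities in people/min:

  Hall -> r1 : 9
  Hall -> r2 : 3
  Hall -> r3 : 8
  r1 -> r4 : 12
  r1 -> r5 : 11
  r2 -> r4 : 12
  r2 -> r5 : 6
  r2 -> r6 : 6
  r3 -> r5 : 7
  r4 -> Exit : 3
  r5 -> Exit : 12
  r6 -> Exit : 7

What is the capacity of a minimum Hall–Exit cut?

Augment Hall→r1→r4→Exit: bottleneck 3, flow now 3.
Augment Hall→r1→r5→Exit: bottleneck 6, flow now 9.
Augment Hall→r2→r5→Exit: bottleneck 3, flow now 12.
Augment Hall→r3→r5→Exit: bottleneck 3, flow now 15.
Augment Hall→r3→r5→r2→r6→Exit: bottleneck 3, flow now 18. (uses reverse residual edge)
No augmenting path remains; maximum flow = 18.
By max-flow min-cut, the minimum cut capacity equals the max flow.
In the residual graph, reachable from Hall: {Hall, r1, r3, r4, r5}.
Min-cut edges: Hall→r2 (3), r4→Exit (3), r5→Exit (12); capacity 3 + 3 + 12 = 18.

18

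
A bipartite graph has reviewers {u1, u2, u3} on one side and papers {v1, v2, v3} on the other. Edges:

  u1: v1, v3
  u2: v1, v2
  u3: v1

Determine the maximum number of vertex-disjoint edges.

3

Unit-capacity flow: source→left, listed edges, right→sink; max matching = max flow.
Augmenting path u1→v1 (+1); matched 1.
Augmenting path u2→v2 (+1); matched 2.
Augmenting path u3→v1→u1→v3 (+1); matched 3.
No augmenting path remains; maximum matching = 3.
König certificate: {u1, u2, u3} is a vertex cover of size 3 (every listed pair touches it), so no matching can be larger.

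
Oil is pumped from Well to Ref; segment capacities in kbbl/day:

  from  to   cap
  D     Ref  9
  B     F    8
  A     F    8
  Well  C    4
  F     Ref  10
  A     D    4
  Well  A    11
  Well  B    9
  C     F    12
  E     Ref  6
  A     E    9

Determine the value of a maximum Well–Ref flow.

20

Augment Well→A→D→Ref: bottleneck 4, flow now 4.
Augment Well→A→E→Ref: bottleneck 6, flow now 10.
Augment Well→A→F→Ref: bottleneck 1, flow now 11.
Augment Well→B→F→Ref: bottleneck 8, flow now 19.
Augment Well→C→F→Ref: bottleneck 1, flow now 20.
No augmenting path remains; maximum flow = 20.
In the residual graph, reachable from Well: {Well, A, B, C, E, F}.
Min-cut edges: A→D (4), E→Ref (6), F→Ref (10); capacity 4 + 6 + 10 = 20.
This cut is saturated, so no flow can exceed 20.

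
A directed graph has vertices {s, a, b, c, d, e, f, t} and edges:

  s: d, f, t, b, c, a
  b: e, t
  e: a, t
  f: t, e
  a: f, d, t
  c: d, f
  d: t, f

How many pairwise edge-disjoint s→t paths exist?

Assign every edge capacity 1; by Menger, the answer equals the max flow.
Path s→t (+1); total 1.
Path s→a→t (+1); total 2.
Path s→b→t (+1); total 3.
Path s→d→t (+1); total 4.
Path s→f→t (+1); total 5.
Path s→c→f→e→t (+1); total 6.
No residual s→t path; max flow = 6.
Certifying cut of size 6: {s→a, s→b, s→c, s→d, s→f, s→t}.

6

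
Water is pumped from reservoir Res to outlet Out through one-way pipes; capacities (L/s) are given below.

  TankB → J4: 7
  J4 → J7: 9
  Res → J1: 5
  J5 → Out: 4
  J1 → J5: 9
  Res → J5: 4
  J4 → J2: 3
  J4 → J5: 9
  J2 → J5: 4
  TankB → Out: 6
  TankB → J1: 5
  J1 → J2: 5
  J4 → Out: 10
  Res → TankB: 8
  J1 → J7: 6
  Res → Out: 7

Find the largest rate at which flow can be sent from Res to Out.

19

Augment Res→Out: bottleneck 7, flow now 7.
Augment Res→TankB→Out: bottleneck 6, flow now 13.
Augment Res→J5→Out: bottleneck 4, flow now 17.
Augment Res→TankB→J4→Out: bottleneck 2, flow now 19.
No augmenting path remains; maximum flow = 19.
In the residual graph, reachable from Res: {Res, J1, J7, J2, J5}.
Min-cut edges: Res→TankB (8), Res→Out (7), J5→Out (4); capacity 8 + 7 + 4 = 19.
This cut is saturated, so no flow can exceed 19.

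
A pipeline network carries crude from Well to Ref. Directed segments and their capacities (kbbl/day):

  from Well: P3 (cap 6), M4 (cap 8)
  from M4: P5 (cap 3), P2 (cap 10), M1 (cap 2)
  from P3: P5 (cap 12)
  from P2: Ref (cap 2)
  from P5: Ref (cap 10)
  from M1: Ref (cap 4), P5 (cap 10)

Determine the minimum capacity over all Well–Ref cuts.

Augment Well→M4→P2→Ref: bottleneck 2, flow now 2.
Augment Well→M4→P5→Ref: bottleneck 3, flow now 5.
Augment Well→M4→M1→Ref: bottleneck 2, flow now 7.
Augment Well→P3→P5→Ref: bottleneck 6, flow now 13.
No augmenting path remains; maximum flow = 13.
By max-flow min-cut, the minimum cut capacity equals the max flow.
In the residual graph, reachable from Well: {Well, M4, P2}.
Min-cut edges: Well→P3 (6), M4→P5 (3), M4→M1 (2), P2→Ref (2); capacity 6 + 3 + 2 + 2 = 13.

13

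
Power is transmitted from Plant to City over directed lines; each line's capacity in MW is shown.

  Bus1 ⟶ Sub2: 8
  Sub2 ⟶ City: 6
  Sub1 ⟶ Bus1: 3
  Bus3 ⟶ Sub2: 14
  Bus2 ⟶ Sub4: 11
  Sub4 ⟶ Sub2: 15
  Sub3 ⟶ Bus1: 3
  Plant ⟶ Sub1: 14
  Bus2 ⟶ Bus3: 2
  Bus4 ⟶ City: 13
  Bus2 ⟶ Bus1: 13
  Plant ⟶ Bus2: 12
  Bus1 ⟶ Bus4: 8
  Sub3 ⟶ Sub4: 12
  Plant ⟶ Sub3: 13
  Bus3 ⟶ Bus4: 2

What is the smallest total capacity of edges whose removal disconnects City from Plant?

16

Augment Plant→Bus2→Bus3→Sub2→City: bottleneck 2, flow now 2.
Augment Plant→Bus2→Sub4→Sub2→City: bottleneck 4, flow now 6.
Augment Plant→Bus2→Bus1→Bus4→City: bottleneck 6, flow now 12.
Augment Plant→Sub3→Bus1→Bus4→City: bottleneck 2, flow now 14.
Augment Plant→Sub3→Sub4→Sub2→Bus3→Bus4→City: bottleneck 2, flow now 16. (uses reverse residual edge)
No augmenting path remains; maximum flow = 16.
By max-flow min-cut, the minimum cut capacity equals the max flow.
In the residual graph, reachable from Plant: {Plant, Bus2, Sub3, Sub1, Sub4, Bus1, Sub2}.
Min-cut edges: Bus2→Bus3 (2), Bus1→Bus4 (8), Sub2→City (6); capacity 2 + 8 + 6 = 16.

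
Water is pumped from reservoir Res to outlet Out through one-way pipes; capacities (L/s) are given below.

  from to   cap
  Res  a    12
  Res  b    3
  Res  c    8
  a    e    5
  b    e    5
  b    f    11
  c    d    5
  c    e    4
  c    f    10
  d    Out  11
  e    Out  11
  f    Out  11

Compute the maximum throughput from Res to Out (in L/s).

Augment Res→a→e→Out: bottleneck 5, flow now 5.
Augment Res→b→e→Out: bottleneck 3, flow now 8.
Augment Res→c→d→Out: bottleneck 5, flow now 13.
Augment Res→c→e→Out: bottleneck 3, flow now 16.
No augmenting path remains; maximum flow = 16.
In the residual graph, reachable from Res: {Res, a}.
Min-cut edges: Res→b (3), Res→c (8), a→e (5); capacity 3 + 8 + 5 = 16.
This cut is saturated, so no flow can exceed 16.

16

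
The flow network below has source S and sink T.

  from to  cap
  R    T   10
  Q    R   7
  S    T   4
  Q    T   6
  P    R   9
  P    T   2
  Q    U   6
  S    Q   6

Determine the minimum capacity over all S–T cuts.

Augment S→T: bottleneck 4, flow now 4.
Augment S→Q→T: bottleneck 6, flow now 10.
No augmenting path remains; maximum flow = 10.
By max-flow min-cut, the minimum cut capacity equals the max flow.
In the residual graph, reachable from S: {S}.
Min-cut edges: S→Q (6), S→T (4); capacity 6 + 4 = 10.

10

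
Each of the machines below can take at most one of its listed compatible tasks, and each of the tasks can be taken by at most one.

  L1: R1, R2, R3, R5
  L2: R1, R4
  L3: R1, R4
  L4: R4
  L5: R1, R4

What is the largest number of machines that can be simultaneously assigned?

3

Unit-capacity flow: source→left, listed edges, right→sink; max matching = max flow.
Augmenting path L1→R1 (+1); matched 1.
Augmenting path L2→R4 (+1); matched 2.
Augmenting path L3→R1→L1→R2 (+1); matched 3.
No augmenting path remains; maximum matching = 3.
König certificate: {L1, R1, R4} is a vertex cover of size 3 (every listed pair touches it), so no matching can be larger.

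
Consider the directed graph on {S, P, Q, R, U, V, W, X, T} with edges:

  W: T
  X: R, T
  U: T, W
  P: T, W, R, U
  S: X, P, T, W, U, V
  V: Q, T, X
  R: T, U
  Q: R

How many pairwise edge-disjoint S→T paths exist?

Assign every edge capacity 1; by Menger, the answer equals the max flow.
Path S→T (+1); total 1.
Path S→P→T (+1); total 2.
Path S→U→T (+1); total 3.
Path S→V→T (+1); total 4.
Path S→W→T (+1); total 5.
Path S→X→T (+1); total 6.
No residual S→T path; max flow = 6.
Certifying cut of size 6: {S→P, S→T, S→U, S→V, S→W, S→X}.

6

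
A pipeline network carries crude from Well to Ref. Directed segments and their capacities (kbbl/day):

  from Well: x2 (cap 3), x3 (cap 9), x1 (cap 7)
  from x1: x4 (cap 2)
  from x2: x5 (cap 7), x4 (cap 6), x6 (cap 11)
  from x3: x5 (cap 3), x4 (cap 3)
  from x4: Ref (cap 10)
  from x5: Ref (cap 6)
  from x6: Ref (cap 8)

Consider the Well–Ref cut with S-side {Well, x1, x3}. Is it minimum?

Given cut capacity: 3 + 2 + 3 + 3 = 11.
Augment Well→x1→x4→Ref: bottleneck 2, flow now 2.
Augment Well→x2→x4→Ref: bottleneck 3, flow now 5.
Augment Well→x3→x4→Ref: bottleneck 3, flow now 8.
Augment Well→x3→x5→Ref: bottleneck 3, flow now 11.
No augmenting path remains; maximum flow = 11.
Cut capacity 11 equals the max flow, so it is a minimum cut.

Yes — it is a minimum cut (capacity 11).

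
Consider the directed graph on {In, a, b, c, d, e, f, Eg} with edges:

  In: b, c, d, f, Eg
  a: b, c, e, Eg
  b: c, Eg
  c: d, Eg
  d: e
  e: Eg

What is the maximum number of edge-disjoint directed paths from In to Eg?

Assign every edge capacity 1; by Menger, the answer equals the max flow.
Path In→Eg (+1); total 1.
Path In→b→Eg (+1); total 2.
Path In→c→Eg (+1); total 3.
Path In→d→e→Eg (+1); total 4.
No residual In→Eg path; max flow = 4.
Certifying cut of size 4: {In→Eg, In→b, In→c, In→d}.

4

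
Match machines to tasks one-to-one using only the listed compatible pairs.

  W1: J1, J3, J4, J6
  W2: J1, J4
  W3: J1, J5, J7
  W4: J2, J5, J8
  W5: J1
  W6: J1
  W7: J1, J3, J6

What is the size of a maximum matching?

6

Unit-capacity flow: source→left, listed edges, right→sink; max matching = max flow.
Augmenting path W1→J1 (+1); matched 1.
Augmenting path W2→J4 (+1); matched 2.
Augmenting path W3→J5 (+1); matched 3.
Augmenting path W4→J2 (+1); matched 4.
Augmenting path W7→J3 (+1); matched 5.
Augmenting path W5→J1→W1→J6 (+1); matched 6.
No augmenting path remains; maximum matching = 6.
König certificate: {W1, W2, W3, W4, W7, J1} is a vertex cover of size 6 (every listed pair touches it), so no matching can be larger.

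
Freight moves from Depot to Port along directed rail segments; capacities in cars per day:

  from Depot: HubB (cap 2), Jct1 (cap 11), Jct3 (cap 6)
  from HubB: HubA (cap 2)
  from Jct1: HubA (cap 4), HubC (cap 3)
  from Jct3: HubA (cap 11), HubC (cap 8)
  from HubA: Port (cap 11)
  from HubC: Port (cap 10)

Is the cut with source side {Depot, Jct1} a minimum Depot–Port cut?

Yes — it is a minimum cut (capacity 15).

Given cut capacity: 2 + 6 + 4 + 3 = 15.
Augment Depot→HubB→HubA→Port: bottleneck 2, flow now 2.
Augment Depot→Jct1→HubA→Port: bottleneck 4, flow now 6.
Augment Depot→Jct1→HubC→Port: bottleneck 3, flow now 9.
Augment Depot→Jct3→HubA→Port: bottleneck 5, flow now 14.
Augment Depot→Jct3→HubC→Port: bottleneck 1, flow now 15.
No augmenting path remains; maximum flow = 15.
Cut capacity 15 equals the max flow, so it is a minimum cut.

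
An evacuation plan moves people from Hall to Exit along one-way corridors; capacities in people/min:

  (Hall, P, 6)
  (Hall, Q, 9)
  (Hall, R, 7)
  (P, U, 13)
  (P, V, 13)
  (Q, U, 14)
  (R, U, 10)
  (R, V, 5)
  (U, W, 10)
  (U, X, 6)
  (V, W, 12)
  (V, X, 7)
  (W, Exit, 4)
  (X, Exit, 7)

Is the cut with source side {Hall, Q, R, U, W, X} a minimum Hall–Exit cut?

Given cut capacity: 6 + 5 + 4 + 7 = 22.
Augment Hall→P→U→W→Exit: bottleneck 4, flow now 4.
Augment Hall→P→U→X→Exit: bottleneck 2, flow now 6.
Augment Hall→Q→U→X→Exit: bottleneck 4, flow now 10.
Augment Hall→R→V→X→Exit: bottleneck 1, flow now 11.
No augmenting path remains; maximum flow = 11.
In the residual graph, reachable from Hall: {Hall, P, Q, R, U, V, W, X}.
Min-cut edges: W→Exit (4), X→Exit (7); capacity 4 + 7 = 11.
Cut capacity 22 exceeds the max flow 11, so it is not minimum.

No — its capacity is 22, but the minimum cut has capacity 11.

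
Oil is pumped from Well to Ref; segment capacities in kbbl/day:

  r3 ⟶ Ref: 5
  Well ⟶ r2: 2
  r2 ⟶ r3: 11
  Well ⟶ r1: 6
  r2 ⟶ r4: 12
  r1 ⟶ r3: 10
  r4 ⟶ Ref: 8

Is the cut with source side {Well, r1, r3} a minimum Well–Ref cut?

Yes — it is a minimum cut (capacity 7).

Given cut capacity: 2 + 5 = 7.
Augment Well→r1→r3→Ref: bottleneck 5, flow now 5.
Augment Well→r2→r4→Ref: bottleneck 2, flow now 7.
No augmenting path remains; maximum flow = 7.
Cut capacity 7 equals the max flow, so it is a minimum cut.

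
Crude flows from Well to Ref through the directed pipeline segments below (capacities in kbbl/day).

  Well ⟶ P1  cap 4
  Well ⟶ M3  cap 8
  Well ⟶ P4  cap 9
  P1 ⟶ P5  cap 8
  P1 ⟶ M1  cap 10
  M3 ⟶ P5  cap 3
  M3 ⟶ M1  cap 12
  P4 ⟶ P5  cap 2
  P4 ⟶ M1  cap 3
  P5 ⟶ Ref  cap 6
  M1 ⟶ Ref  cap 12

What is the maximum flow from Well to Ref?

Augment Well→P1→P5→Ref: bottleneck 4, flow now 4.
Augment Well→M3→P5→Ref: bottleneck 2, flow now 6.
Augment Well→M3→M1→Ref: bottleneck 6, flow now 12.
Augment Well→P4→M1→Ref: bottleneck 3, flow now 15.
Augment Well→P4→P5→P1→M1→Ref: bottleneck 2, flow now 17. (uses reverse residual edge)
No augmenting path remains; maximum flow = 17.
In the residual graph, reachable from Well: {Well, P4}.
Min-cut edges: Well→P1 (4), Well→M3 (8), P4→P5 (2), P4→M1 (3); capacity 4 + 8 + 2 + 3 = 17.
This cut is saturated, so no flow can exceed 17.

17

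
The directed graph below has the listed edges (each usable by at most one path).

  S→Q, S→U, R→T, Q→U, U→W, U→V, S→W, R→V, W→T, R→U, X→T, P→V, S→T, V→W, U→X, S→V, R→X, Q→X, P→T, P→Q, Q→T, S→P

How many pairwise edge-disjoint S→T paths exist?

Assign every edge capacity 1; by Menger, the answer equals the max flow.
Path S→T (+1); total 1.
Path S→P→T (+1); total 2.
Path S→Q→T (+1); total 3.
Path S→W→T (+1); total 4.
Path S→U→X→T (+1); total 5.
No residual S→T path; max flow = 5.
Certifying cut of size 5: {S→P, S→Q, S→T, S→U, W→T}.

5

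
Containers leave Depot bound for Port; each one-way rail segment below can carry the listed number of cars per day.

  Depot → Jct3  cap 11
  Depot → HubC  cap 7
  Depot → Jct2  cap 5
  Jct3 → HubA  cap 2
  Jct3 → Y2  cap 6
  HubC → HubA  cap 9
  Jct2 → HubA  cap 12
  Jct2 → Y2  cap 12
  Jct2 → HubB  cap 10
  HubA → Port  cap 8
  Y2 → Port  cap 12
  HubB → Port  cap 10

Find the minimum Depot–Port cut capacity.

Augment Depot→Jct3→HubA→Port: bottleneck 2, flow now 2.
Augment Depot→Jct3→Y2→Port: bottleneck 6, flow now 8.
Augment Depot→HubC→HubA→Port: bottleneck 6, flow now 14.
Augment Depot→Jct2→Y2→Port: bottleneck 5, flow now 19.
No augmenting path remains; maximum flow = 19.
By max-flow min-cut, the minimum cut capacity equals the max flow.
In the residual graph, reachable from Depot: {Depot, Jct3, HubC, HubA}.
Min-cut edges: Depot→Jct2 (5), Jct3→Y2 (6), HubA→Port (8); capacity 5 + 6 + 8 = 19.

19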